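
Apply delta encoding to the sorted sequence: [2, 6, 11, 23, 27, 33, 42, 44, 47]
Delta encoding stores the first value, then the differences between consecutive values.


First value: 2
Deltas:
  6 - 2 = 4
  11 - 6 = 5
  23 - 11 = 12
  27 - 23 = 4
  33 - 27 = 6
  42 - 33 = 9
  44 - 42 = 2
  47 - 44 = 3


Delta encoded: [2, 4, 5, 12, 4, 6, 9, 2, 3]


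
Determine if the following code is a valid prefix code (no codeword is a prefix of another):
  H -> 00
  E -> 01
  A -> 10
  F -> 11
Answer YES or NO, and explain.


Checking each pair (does one codeword prefix another?):
  H='00' vs E='01': no prefix
  H='00' vs A='10': no prefix
  H='00' vs F='11': no prefix
  E='01' vs H='00': no prefix
  E='01' vs A='10': no prefix
  E='01' vs F='11': no prefix
  A='10' vs H='00': no prefix
  A='10' vs E='01': no prefix
  A='10' vs F='11': no prefix
  F='11' vs H='00': no prefix
  F='11' vs E='01': no prefix
  F='11' vs A='10': no prefix
No violation found over all pairs.

YES -- this is a valid prefix code. No codeword is a prefix of any other codeword.


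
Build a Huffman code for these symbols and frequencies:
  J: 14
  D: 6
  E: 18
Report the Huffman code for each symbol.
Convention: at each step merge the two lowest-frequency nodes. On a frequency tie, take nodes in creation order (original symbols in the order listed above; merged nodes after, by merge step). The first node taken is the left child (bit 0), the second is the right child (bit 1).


Huffman tree construction:
Step 1: Merge D(6) + J(14) = 20
Step 2: Merge E(18) + (D+J)(20) = 38
Read each symbol's code off the tree from the root (left child = 0, right child = 1).

Codes:
  J: 11 (length 2)
  D: 10 (length 2)
  E: 0 (length 1)
Average code length: 58/38 = 1.5263 bits/symbol


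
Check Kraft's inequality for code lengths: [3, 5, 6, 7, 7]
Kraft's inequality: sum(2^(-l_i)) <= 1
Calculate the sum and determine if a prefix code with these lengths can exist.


Sum = 2^(-3) + 2^(-5) + 2^(-6) + 2^(-7) + 2^(-7)
    = 0.125 + 0.03125 + 0.015625 + 0.0078125 + 0.0078125
    = 24/128 = 0.1875
Since 0.1875 <= 1, Kraft's inequality IS satisfied.
A prefix code with these lengths CAN exist.

Kraft sum = 0.1875. Satisfied.


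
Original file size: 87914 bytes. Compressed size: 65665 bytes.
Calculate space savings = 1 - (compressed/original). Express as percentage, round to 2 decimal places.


ratio = compressed/original = 65665/87914 = 0.746923
savings = 1 - ratio = 1 - 0.746923 = 0.253077
as a percentage: 0.253077 * 100 = 25.31%

Space savings = 1 - 65665/87914 = 25.31%


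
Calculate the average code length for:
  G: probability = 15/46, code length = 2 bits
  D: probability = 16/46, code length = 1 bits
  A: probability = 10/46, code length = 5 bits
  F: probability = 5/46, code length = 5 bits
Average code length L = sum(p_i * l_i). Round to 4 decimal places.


Weighted contributions p_i * l_i:
  G: (15/46) * 2 = 30/46
  D: (16/46) * 1 = 16/46
  A: (10/46) * 5 = 50/46
  F: (5/46) * 5 = 25/46
Sum = (30 + 16 + 50 + 25)/46 = 121/46

L = 121/46 = 2.6304 bits/symbol


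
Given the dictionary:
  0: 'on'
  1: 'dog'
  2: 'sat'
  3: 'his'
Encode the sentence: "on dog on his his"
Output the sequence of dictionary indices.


Look up each word in the dictionary:
  'on' -> 0
  'dog' -> 1
  'on' -> 0
  'his' -> 3
  'his' -> 3

Encoded: [0, 1, 0, 3, 3]


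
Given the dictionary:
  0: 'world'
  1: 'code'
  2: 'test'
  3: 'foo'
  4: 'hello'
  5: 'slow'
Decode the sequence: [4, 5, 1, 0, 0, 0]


Look up each index in the dictionary:
  4 -> 'hello'
  5 -> 'slow'
  1 -> 'code'
  0 -> 'world'
  0 -> 'world'
  0 -> 'world'

Decoded: "hello slow code world world world"


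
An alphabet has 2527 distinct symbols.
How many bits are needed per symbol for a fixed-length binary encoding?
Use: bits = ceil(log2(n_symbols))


log2(2527) = 11.3032
Bracket: 2^11 = 2048 < 2527 <= 2^12 = 4096
So ceil(log2(2527)) = 12

bits = ceil(log2(2527)) = ceil(11.3032) = 12 bits


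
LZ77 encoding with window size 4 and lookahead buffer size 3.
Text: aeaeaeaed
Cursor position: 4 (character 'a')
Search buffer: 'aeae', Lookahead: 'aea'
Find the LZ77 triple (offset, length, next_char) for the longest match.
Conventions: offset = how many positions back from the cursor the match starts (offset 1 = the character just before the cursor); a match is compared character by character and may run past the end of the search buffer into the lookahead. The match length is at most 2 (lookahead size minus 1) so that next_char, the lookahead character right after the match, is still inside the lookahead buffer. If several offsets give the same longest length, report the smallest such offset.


Try each offset into the search buffer:
  offset=1 (pos 3, char 'e'): match length 0
  offset=2 (pos 2, char 'a'): match length 2
  offset=3 (pos 1, char 'e'): match length 0
  offset=4 (pos 0, char 'a'): match length 2
Longest match has length 2, found at offsets 2, 4; take the smallest, offset 2.
next_char = character at position 4 + 2 = 6 -> 'a'

Best match: offset=2, length=2 (matching 'ae' starting at position 2)
LZ77 triple: (2, 2, 'a')


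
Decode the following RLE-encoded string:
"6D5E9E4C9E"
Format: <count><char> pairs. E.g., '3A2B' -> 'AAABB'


Expanding each <count><char> pair:
  6D -> 'DDDDDD'
  5E -> 'EEEEE'
  9E -> 'EEEEEEEEE'
  4C -> 'CCCC'
  9E -> 'EEEEEEEEE'

Decoded = DDDDDDEEEEEEEEEEEEEECCCCEEEEEEEEE


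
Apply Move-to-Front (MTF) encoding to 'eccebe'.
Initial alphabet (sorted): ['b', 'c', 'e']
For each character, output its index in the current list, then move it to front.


MTF encoding:
'e': index 2 in ['b', 'c', 'e'] -> ['e', 'b', 'c']
'c': index 2 in ['e', 'b', 'c'] -> ['c', 'e', 'b']
'c': index 0 in ['c', 'e', 'b'] -> ['c', 'e', 'b']
'e': index 1 in ['c', 'e', 'b'] -> ['e', 'c', 'b']
'b': index 2 in ['e', 'c', 'b'] -> ['b', 'e', 'c']
'e': index 1 in ['b', 'e', 'c'] -> ['e', 'b', 'c']


Output: [2, 2, 0, 1, 2, 1]


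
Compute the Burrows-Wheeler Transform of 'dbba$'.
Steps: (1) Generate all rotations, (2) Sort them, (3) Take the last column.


Rotations (sorted):
  0: $dbba -> last char: a
  1: a$dbb -> last char: b
  2: ba$db -> last char: b
  3: bba$d -> last char: d
  4: dbba$ -> last char: $


BWT = abbd$


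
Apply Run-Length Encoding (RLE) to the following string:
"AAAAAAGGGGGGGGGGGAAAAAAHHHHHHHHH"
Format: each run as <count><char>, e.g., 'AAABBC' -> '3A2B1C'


Scanning runs left to right:
  i=0: run of 'A' x 6 -> '6A'
  i=6: run of 'G' x 11 -> '11G'
  i=17: run of 'A' x 6 -> '6A'
  i=23: run of 'H' x 9 -> '9H'

RLE = 6A11G6A9H


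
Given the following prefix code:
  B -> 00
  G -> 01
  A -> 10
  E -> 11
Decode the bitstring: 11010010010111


Decoding step by step:
Bits 11 -> E
Bits 01 -> G
Bits 00 -> B
Bits 10 -> A
Bits 01 -> G
Bits 01 -> G
Bits 11 -> E


Decoded message: EGBAGGE


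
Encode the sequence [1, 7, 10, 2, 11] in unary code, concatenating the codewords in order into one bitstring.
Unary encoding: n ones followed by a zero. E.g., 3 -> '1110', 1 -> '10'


Encode each number as n ones followed by a terminating 0:
  1 -> 10 (2 bits)
  7 -> 11111110 (8 bits)
  10 -> 11111111110 (11 bits)
  2 -> 110 (3 bits)
  11 -> 111111111110 (12 bits)
Total length = 2 + 8 + 11 + 3 + 12 = 36 bits.

Unary([1, 7, 10, 2, 11]) = 101111111011111111110110111111111110 (36 bits)


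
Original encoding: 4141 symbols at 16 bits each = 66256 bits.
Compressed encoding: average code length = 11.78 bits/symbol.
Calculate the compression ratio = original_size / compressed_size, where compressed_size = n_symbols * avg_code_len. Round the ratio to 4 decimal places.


original_size = n_symbols * orig_bits = 4141 * 16 = 66256 bits
compressed_size = n_symbols * avg_code_len = 4141 * 11.78 = 48780.98 bits
ratio = original_size / compressed_size = 66256 / 48780.98 = 1.3582

Compression ratio = 1.3582


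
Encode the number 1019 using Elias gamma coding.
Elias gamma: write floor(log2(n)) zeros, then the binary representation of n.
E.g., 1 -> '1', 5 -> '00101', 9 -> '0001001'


num_bits = floor(log2(1019)) + 1 = 10
leading_zeros = num_bits - 1 = 9
binary(1019) = 1111111011

Elias gamma(1019) = '000000000' + '1111111011' = 0000000001111111011 (19 bits)


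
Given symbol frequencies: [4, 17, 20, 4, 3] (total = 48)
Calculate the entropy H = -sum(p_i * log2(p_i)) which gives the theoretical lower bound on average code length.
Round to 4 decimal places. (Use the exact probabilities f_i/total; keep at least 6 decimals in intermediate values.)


Per-symbol terms -p_i * log2(p_i) with p_i = f_i/48:
  p = 4/48 = 0.083333: log2(p) = -3.584963, -p*log2(p) = 0.298747
  p = 17/48 = 0.354167: log2(p) = -1.497500, -p*log2(p) = 0.530364
  p = 20/48 = 0.416667: log2(p) = -1.263034, -p*log2(p) = 0.526264
  p = 4/48 = 0.083333: log2(p) = -3.584963, -p*log2(p) = 0.298747
  p = 3/48 = 0.062500: log2(p) = -4.000000, -p*log2(p) = 0.250000
H = 0.298747 + 0.530364 + 0.526264 + 0.298747 + 0.250000 = 1.904122

H = 1.9041 bits/symbol


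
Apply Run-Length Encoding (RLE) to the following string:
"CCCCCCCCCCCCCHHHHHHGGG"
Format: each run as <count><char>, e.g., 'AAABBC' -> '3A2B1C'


Scanning runs left to right:
  i=0: run of 'C' x 13 -> '13C'
  i=13: run of 'H' x 6 -> '6H'
  i=19: run of 'G' x 3 -> '3G'

RLE = 13C6H3G


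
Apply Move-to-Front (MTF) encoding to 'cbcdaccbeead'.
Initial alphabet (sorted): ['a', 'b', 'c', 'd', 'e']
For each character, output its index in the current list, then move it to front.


MTF encoding:
'c': index 2 in ['a', 'b', 'c', 'd', 'e'] -> ['c', 'a', 'b', 'd', 'e']
'b': index 2 in ['c', 'a', 'b', 'd', 'e'] -> ['b', 'c', 'a', 'd', 'e']
'c': index 1 in ['b', 'c', 'a', 'd', 'e'] -> ['c', 'b', 'a', 'd', 'e']
'd': index 3 in ['c', 'b', 'a', 'd', 'e'] -> ['d', 'c', 'b', 'a', 'e']
'a': index 3 in ['d', 'c', 'b', 'a', 'e'] -> ['a', 'd', 'c', 'b', 'e']
'c': index 2 in ['a', 'd', 'c', 'b', 'e'] -> ['c', 'a', 'd', 'b', 'e']
'c': index 0 in ['c', 'a', 'd', 'b', 'e'] -> ['c', 'a', 'd', 'b', 'e']
'b': index 3 in ['c', 'a', 'd', 'b', 'e'] -> ['b', 'c', 'a', 'd', 'e']
'e': index 4 in ['b', 'c', 'a', 'd', 'e'] -> ['e', 'b', 'c', 'a', 'd']
'e': index 0 in ['e', 'b', 'c', 'a', 'd'] -> ['e', 'b', 'c', 'a', 'd']
'a': index 3 in ['e', 'b', 'c', 'a', 'd'] -> ['a', 'e', 'b', 'c', 'd']
'd': index 4 in ['a', 'e', 'b', 'c', 'd'] -> ['d', 'a', 'e', 'b', 'c']


Output: [2, 2, 1, 3, 3, 2, 0, 3, 4, 0, 3, 4]


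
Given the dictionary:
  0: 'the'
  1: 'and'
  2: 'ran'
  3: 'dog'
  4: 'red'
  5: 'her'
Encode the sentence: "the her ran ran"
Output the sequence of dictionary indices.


Look up each word in the dictionary:
  'the' -> 0
  'her' -> 5
  'ran' -> 2
  'ran' -> 2

Encoded: [0, 5, 2, 2]


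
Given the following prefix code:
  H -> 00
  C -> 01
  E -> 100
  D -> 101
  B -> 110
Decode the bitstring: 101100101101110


Decoding step by step:
Bits 101 -> D
Bits 100 -> E
Bits 101 -> D
Bits 101 -> D
Bits 110 -> B


Decoded message: DEDDB


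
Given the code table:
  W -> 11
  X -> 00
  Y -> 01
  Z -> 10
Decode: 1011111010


Decoding:
10 -> Z
11 -> W
11 -> W
10 -> Z
10 -> Z


Result: ZWWZZ


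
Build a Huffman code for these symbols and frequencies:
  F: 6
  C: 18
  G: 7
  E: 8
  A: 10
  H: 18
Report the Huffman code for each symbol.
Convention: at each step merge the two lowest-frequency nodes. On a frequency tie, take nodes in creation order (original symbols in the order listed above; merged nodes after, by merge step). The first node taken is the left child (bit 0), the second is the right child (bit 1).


Huffman tree construction:
Step 1: Merge F(6) + G(7) = 13
Step 2: Merge E(8) + A(10) = 18
Step 3: Merge (F+G)(13) + C(18) = 31
Step 4: Merge H(18) + (E+A)(18) = 36
Step 5: Merge ((F+G)+C)(31) + (H+(E+A))(36) = 67
Read each symbol's code off the tree from the root (left child = 0, right child = 1).

Codes:
  F: 000 (length 3)
  C: 01 (length 2)
  G: 001 (length 3)
  E: 110 (length 3)
  A: 111 (length 3)
  H: 10 (length 2)
Average code length: 165/67 = 2.4627 bits/symbol


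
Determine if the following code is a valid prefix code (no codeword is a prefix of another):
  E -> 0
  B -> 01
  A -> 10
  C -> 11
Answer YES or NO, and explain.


Checking each pair (does one codeword prefix another?):
  E='0' vs B='01': prefix -- VIOLATION

NO -- this is NOT a valid prefix code. E (0) is a prefix of B (01).


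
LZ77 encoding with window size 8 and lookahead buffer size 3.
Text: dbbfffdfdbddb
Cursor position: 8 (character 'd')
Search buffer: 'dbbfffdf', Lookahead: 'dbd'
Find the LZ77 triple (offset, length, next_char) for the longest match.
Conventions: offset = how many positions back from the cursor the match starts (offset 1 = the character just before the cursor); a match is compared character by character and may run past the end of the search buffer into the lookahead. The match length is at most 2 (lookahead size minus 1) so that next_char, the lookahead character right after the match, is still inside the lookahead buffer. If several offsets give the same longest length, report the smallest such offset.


Try each offset into the search buffer:
  offset=1 (pos 7, char 'f'): match length 0
  offset=2 (pos 6, char 'd'): match length 1
  offset=3 (pos 5, char 'f'): match length 0
  offset=4 (pos 4, char 'f'): match length 0
  offset=5 (pos 3, char 'f'): match length 0
  offset=6 (pos 2, char 'b'): match length 0
  offset=7 (pos 1, char 'b'): match length 0
  offset=8 (pos 0, char 'd'): match length 2
Longest match has length 2 at offset 8.
next_char = character at position 8 + 2 = 10 -> 'd'

Best match: offset=8, length=2 (matching 'db' starting at position 0)
LZ77 triple: (8, 2, 'd')


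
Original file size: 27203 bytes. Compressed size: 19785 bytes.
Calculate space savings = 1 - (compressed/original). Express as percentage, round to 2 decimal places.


ratio = compressed/original = 19785/27203 = 0.727309
savings = 1 - ratio = 1 - 0.727309 = 0.272691
as a percentage: 0.272691 * 100 = 27.27%

Space savings = 1 - 19785/27203 = 27.27%


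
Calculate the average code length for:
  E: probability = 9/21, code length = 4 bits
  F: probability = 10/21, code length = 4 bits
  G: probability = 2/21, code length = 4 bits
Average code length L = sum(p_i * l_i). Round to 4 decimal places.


Weighted contributions p_i * l_i:
  E: (9/21) * 4 = 36/21
  F: (10/21) * 4 = 40/21
  G: (2/21) * 4 = 8/21
Sum = (36 + 40 + 8)/21 = 84/21

L = 84/21 = 4.0000 bits/symbol


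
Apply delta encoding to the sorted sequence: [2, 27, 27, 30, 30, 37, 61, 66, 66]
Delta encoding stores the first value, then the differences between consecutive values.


First value: 2
Deltas:
  27 - 2 = 25
  27 - 27 = 0
  30 - 27 = 3
  30 - 30 = 0
  37 - 30 = 7
  61 - 37 = 24
  66 - 61 = 5
  66 - 66 = 0


Delta encoded: [2, 25, 0, 3, 0, 7, 24, 5, 0]


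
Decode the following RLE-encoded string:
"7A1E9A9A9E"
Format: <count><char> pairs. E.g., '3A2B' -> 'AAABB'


Expanding each <count><char> pair:
  7A -> 'AAAAAAA'
  1E -> 'E'
  9A -> 'AAAAAAAAA'
  9A -> 'AAAAAAAAA'
  9E -> 'EEEEEEEEE'

Decoded = AAAAAAAEAAAAAAAAAAAAAAAAAAEEEEEEEEE


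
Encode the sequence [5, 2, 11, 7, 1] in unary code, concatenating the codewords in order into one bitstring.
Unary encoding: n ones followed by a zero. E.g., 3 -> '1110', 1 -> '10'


Encode each number as n ones followed by a terminating 0:
  5 -> 111110 (6 bits)
  2 -> 110 (3 bits)
  11 -> 111111111110 (12 bits)
  7 -> 11111110 (8 bits)
  1 -> 10 (2 bits)
Total length = 6 + 3 + 12 + 8 + 2 = 31 bits.

Unary([5, 2, 11, 7, 1]) = 1111101101111111111101111111010 (31 bits)


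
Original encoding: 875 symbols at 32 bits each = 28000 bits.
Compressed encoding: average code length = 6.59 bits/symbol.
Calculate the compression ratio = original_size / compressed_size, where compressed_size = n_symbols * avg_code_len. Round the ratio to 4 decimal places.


original_size = n_symbols * orig_bits = 875 * 32 = 28000 bits
compressed_size = n_symbols * avg_code_len = 875 * 6.59 = 5766.25 bits
ratio = original_size / compressed_size = 28000 / 5766.25 = 4.8558

Compression ratio = 4.8558


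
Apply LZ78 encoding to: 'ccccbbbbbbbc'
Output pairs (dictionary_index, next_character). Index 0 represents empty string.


LZ78 encoding steps:
Dictionary: {0: ''}
Step 1: w='' (idx 0), next='c' -> output (0, 'c'), add 'c' as idx 1
Step 2: w='c' (idx 1), next='c' -> output (1, 'c'), add 'cc' as idx 2
Step 3: w='c' (idx 1), next='b' -> output (1, 'b'), add 'cb' as idx 3
Step 4: w='' (idx 0), next='b' -> output (0, 'b'), add 'b' as idx 4
Step 5: w='b' (idx 4), next='b' -> output (4, 'b'), add 'bb' as idx 5
Step 6: w='bb' (idx 5), next='b' -> output (5, 'b'), add 'bbb' as idx 6
Step 7: w='c' (idx 1), end of input -> output (1, '')


Encoded: [(0, 'c'), (1, 'c'), (1, 'b'), (0, 'b'), (4, 'b'), (5, 'b'), (1, '')]


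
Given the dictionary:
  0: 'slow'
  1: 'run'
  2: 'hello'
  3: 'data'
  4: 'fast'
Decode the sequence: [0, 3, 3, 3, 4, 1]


Look up each index in the dictionary:
  0 -> 'slow'
  3 -> 'data'
  3 -> 'data'
  3 -> 'data'
  4 -> 'fast'
  1 -> 'run'

Decoded: "slow data data data fast run"


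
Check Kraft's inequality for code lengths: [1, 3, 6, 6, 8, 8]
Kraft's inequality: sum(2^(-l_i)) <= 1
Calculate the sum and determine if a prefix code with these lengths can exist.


Sum = 2^(-1) + 2^(-3) + 2^(-6) + 2^(-6) + 2^(-8) + 2^(-8)
    = 0.5 + 0.125 + 0.015625 + 0.015625 + 0.00390625 + 0.00390625
    = 170/256 = 0.6640625
Since 0.6640625 <= 1, Kraft's inequality IS satisfied.
A prefix code with these lengths CAN exist.

Kraft sum = 0.6640625. Satisfied.


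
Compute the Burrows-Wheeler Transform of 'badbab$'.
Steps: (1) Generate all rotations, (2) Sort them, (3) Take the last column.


Rotations (sorted):
  0: $badbab -> last char: b
  1: ab$badb -> last char: b
  2: adbab$b -> last char: b
  3: b$badba -> last char: a
  4: bab$bad -> last char: d
  5: badbab$ -> last char: $
  6: dbab$ba -> last char: a


BWT = bbbad$a


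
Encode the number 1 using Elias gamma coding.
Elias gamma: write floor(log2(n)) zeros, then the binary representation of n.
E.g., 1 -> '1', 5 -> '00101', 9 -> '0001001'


num_bits = floor(log2(1)) + 1 = 1
leading_zeros = num_bits - 1 = 0
binary(1) = 1

Elias gamma(1) = '' + '1' = 1 (1 bits)


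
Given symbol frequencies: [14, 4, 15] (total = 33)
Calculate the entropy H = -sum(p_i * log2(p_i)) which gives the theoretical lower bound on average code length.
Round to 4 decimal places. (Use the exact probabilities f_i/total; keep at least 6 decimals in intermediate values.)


Per-symbol terms -p_i * log2(p_i) with p_i = f_i/33:
  p = 14/33 = 0.424242: log2(p) = -1.237039, -p*log2(p) = 0.524805
  p = 4/33 = 0.121212: log2(p) = -3.044394, -p*log2(p) = 0.369017
  p = 15/33 = 0.454545: log2(p) = -1.137504, -p*log2(p) = 0.517047
H = 0.524805 + 0.369017 + 0.517047 = 1.410869

H = 1.4109 bits/symbol


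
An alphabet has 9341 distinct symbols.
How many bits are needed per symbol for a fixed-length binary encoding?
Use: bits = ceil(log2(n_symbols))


log2(9341) = 13.1894
Bracket: 2^13 = 8192 < 9341 <= 2^14 = 16384
So ceil(log2(9341)) = 14

bits = ceil(log2(9341)) = ceil(13.1894) = 14 bits


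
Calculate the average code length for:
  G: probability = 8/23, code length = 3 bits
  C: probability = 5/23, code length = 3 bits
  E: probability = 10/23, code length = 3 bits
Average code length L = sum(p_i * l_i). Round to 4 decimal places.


Weighted contributions p_i * l_i:
  G: (8/23) * 3 = 24/23
  C: (5/23) * 3 = 15/23
  E: (10/23) * 3 = 30/23
Sum = (24 + 15 + 30)/23 = 69/23

L = 69/23 = 3.0000 bits/symbol


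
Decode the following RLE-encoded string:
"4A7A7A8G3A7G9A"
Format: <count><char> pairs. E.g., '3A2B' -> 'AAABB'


Expanding each <count><char> pair:
  4A -> 'AAAA'
  7A -> 'AAAAAAA'
  7A -> 'AAAAAAA'
  8G -> 'GGGGGGGG'
  3A -> 'AAA'
  7G -> 'GGGGGGG'
  9A -> 'AAAAAAAAA'

Decoded = AAAAAAAAAAAAAAAAAAGGGGGGGGAAAGGGGGGGAAAAAAAAA


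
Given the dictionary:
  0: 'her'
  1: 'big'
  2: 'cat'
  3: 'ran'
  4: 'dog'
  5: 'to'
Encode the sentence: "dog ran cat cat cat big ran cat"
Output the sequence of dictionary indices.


Look up each word in the dictionary:
  'dog' -> 4
  'ran' -> 3
  'cat' -> 2
  'cat' -> 2
  'cat' -> 2
  'big' -> 1
  'ran' -> 3
  'cat' -> 2

Encoded: [4, 3, 2, 2, 2, 1, 3, 2]


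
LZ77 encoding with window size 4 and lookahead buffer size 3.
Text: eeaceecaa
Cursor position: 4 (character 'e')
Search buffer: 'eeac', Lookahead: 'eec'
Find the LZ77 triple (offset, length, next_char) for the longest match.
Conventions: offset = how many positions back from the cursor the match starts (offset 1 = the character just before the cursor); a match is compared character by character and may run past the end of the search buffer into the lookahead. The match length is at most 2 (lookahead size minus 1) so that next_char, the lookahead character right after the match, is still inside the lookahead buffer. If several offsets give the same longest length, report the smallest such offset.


Try each offset into the search buffer:
  offset=1 (pos 3, char 'c'): match length 0
  offset=2 (pos 2, char 'a'): match length 0
  offset=3 (pos 1, char 'e'): match length 1
  offset=4 (pos 0, char 'e'): match length 2
Longest match has length 2 at offset 4.
next_char = character at position 4 + 2 = 6 -> 'c'

Best match: offset=4, length=2 (matching 'ee' starting at position 0)
LZ77 triple: (4, 2, 'c')


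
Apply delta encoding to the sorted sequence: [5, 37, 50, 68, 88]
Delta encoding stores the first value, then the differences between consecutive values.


First value: 5
Deltas:
  37 - 5 = 32
  50 - 37 = 13
  68 - 50 = 18
  88 - 68 = 20


Delta encoded: [5, 32, 13, 18, 20]


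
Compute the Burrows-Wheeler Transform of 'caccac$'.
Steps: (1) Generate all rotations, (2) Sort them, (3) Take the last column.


Rotations (sorted):
  0: $caccac -> last char: c
  1: ac$cacc -> last char: c
  2: accac$c -> last char: c
  3: c$cacca -> last char: a
  4: cac$cac -> last char: c
  5: caccac$ -> last char: $
  6: ccac$ca -> last char: a


BWT = cccac$a


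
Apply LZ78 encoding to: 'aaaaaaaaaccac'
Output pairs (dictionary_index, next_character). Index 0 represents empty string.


LZ78 encoding steps:
Dictionary: {0: ''}
Step 1: w='' (idx 0), next='a' -> output (0, 'a'), add 'a' as idx 1
Step 2: w='a' (idx 1), next='a' -> output (1, 'a'), add 'aa' as idx 2
Step 3: w='aa' (idx 2), next='a' -> output (2, 'a'), add 'aaa' as idx 3
Step 4: w='aaa' (idx 3), next='c' -> output (3, 'c'), add 'aaac' as idx 4
Step 5: w='' (idx 0), next='c' -> output (0, 'c'), add 'c' as idx 5
Step 6: w='a' (idx 1), next='c' -> output (1, 'c'), add 'ac' as idx 6


Encoded: [(0, 'a'), (1, 'a'), (2, 'a'), (3, 'c'), (0, 'c'), (1, 'c')]


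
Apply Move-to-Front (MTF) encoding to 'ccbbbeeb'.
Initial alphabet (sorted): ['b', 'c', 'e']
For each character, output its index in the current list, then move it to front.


MTF encoding:
'c': index 1 in ['b', 'c', 'e'] -> ['c', 'b', 'e']
'c': index 0 in ['c', 'b', 'e'] -> ['c', 'b', 'e']
'b': index 1 in ['c', 'b', 'e'] -> ['b', 'c', 'e']
'b': index 0 in ['b', 'c', 'e'] -> ['b', 'c', 'e']
'b': index 0 in ['b', 'c', 'e'] -> ['b', 'c', 'e']
'e': index 2 in ['b', 'c', 'e'] -> ['e', 'b', 'c']
'e': index 0 in ['e', 'b', 'c'] -> ['e', 'b', 'c']
'b': index 1 in ['e', 'b', 'c'] -> ['b', 'e', 'c']


Output: [1, 0, 1, 0, 0, 2, 0, 1]


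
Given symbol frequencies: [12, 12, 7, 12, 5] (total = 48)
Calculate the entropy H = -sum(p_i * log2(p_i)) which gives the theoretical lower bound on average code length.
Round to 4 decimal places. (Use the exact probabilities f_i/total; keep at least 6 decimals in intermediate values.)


Per-symbol terms -p_i * log2(p_i) with p_i = f_i/48:
  p = 12/48 = 0.250000: log2(p) = -2.000000, -p*log2(p) = 0.500000
  p = 12/48 = 0.250000: log2(p) = -2.000000, -p*log2(p) = 0.500000
  p = 7/48 = 0.145833: log2(p) = -2.777608, -p*log2(p) = 0.405068
  p = 12/48 = 0.250000: log2(p) = -2.000000, -p*log2(p) = 0.500000
  p = 5/48 = 0.104167: log2(p) = -3.263034, -p*log2(p) = 0.339899
H = 0.500000 + 0.500000 + 0.405068 + 0.500000 + 0.339899 = 2.244967

H = 2.245 bits/symbol


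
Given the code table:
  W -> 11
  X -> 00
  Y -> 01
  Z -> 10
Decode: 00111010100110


Decoding:
00 -> X
11 -> W
10 -> Z
10 -> Z
10 -> Z
01 -> Y
10 -> Z


Result: XWZZZYZ


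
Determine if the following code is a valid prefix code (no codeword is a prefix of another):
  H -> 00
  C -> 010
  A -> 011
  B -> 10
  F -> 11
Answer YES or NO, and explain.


Checking each pair (does one codeword prefix another?):
  H='00' vs C='010': no prefix
  H='00' vs A='011': no prefix
  H='00' vs B='10': no prefix
  H='00' vs F='11': no prefix
  C='010' vs H='00': no prefix
  C='010' vs A='011': no prefix
  C='010' vs B='10': no prefix
  C='010' vs F='11': no prefix
  A='011' vs H='00': no prefix
  A='011' vs C='010': no prefix
  A='011' vs B='10': no prefix
  A='011' vs F='11': no prefix
  B='10' vs H='00': no prefix
  B='10' vs C='010': no prefix
  B='10' vs A='011': no prefix
  B='10' vs F='11': no prefix
  F='11' vs H='00': no prefix
  F='11' vs C='010': no prefix
  F='11' vs A='011': no prefix
  F='11' vs B='10': no prefix
No violation found over all pairs.

YES -- this is a valid prefix code. No codeword is a prefix of any other codeword.


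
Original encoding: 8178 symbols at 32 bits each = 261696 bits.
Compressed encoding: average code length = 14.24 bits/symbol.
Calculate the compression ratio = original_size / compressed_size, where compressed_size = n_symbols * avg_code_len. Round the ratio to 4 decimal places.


original_size = n_symbols * orig_bits = 8178 * 32 = 261696 bits
compressed_size = n_symbols * avg_code_len = 8178 * 14.24 = 116454.72 bits
ratio = original_size / compressed_size = 261696 / 116454.72 = 2.2472

Compression ratio = 2.2472


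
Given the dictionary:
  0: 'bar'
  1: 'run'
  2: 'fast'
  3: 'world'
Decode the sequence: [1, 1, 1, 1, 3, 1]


Look up each index in the dictionary:
  1 -> 'run'
  1 -> 'run'
  1 -> 'run'
  1 -> 'run'
  3 -> 'world'
  1 -> 'run'

Decoded: "run run run run world run"


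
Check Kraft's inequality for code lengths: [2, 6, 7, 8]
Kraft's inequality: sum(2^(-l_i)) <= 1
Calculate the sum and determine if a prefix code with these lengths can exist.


Sum = 2^(-2) + 2^(-6) + 2^(-7) + 2^(-8)
    = 0.25 + 0.015625 + 0.0078125 + 0.00390625
    = 71/256 = 0.27734375
Since 0.27734375 <= 1, Kraft's inequality IS satisfied.
A prefix code with these lengths CAN exist.

Kraft sum = 0.27734375. Satisfied.


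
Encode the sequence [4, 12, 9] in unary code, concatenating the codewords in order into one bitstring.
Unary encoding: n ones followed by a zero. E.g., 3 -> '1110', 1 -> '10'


Encode each number as n ones followed by a terminating 0:
  4 -> 11110 (5 bits)
  12 -> 1111111111110 (13 bits)
  9 -> 1111111110 (10 bits)
Total length = 5 + 13 + 10 = 28 bits.

Unary([4, 12, 9]) = 1111011111111111101111111110 (28 bits)


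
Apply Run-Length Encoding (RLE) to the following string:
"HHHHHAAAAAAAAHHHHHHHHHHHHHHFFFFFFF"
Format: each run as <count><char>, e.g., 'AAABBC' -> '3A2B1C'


Scanning runs left to right:
  i=0: run of 'H' x 5 -> '5H'
  i=5: run of 'A' x 8 -> '8A'
  i=13: run of 'H' x 14 -> '14H'
  i=27: run of 'F' x 7 -> '7F'

RLE = 5H8A14H7F


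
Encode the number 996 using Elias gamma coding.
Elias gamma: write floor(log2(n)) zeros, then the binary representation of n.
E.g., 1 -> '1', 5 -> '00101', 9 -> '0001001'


num_bits = floor(log2(996)) + 1 = 10
leading_zeros = num_bits - 1 = 9
binary(996) = 1111100100

Elias gamma(996) = '000000000' + '1111100100' = 0000000001111100100 (19 bits)


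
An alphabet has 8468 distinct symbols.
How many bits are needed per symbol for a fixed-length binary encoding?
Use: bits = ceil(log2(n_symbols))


log2(8468) = 13.0478
Bracket: 2^13 = 8192 < 8468 <= 2^14 = 16384
So ceil(log2(8468)) = 14

bits = ceil(log2(8468)) = ceil(13.0478) = 14 bits


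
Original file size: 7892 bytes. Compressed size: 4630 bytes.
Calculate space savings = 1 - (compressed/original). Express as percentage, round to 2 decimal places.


ratio = compressed/original = 4630/7892 = 0.58667
savings = 1 - ratio = 1 - 0.58667 = 0.41333
as a percentage: 0.41333 * 100 = 41.33%

Space savings = 1 - 4630/7892 = 41.33%


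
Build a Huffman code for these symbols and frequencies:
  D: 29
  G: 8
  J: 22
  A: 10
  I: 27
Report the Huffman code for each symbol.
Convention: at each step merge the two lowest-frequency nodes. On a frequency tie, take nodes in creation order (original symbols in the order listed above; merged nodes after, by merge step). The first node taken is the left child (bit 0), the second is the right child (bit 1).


Huffman tree construction:
Step 1: Merge G(8) + A(10) = 18
Step 2: Merge (G+A)(18) + J(22) = 40
Step 3: Merge I(27) + D(29) = 56
Step 4: Merge ((G+A)+J)(40) + (I+D)(56) = 96
Read each symbol's code off the tree from the root (left child = 0, right child = 1).

Codes:
  D: 11 (length 2)
  G: 000 (length 3)
  J: 01 (length 2)
  A: 001 (length 3)
  I: 10 (length 2)
Average code length: 210/96 = 2.1875 bits/symbol


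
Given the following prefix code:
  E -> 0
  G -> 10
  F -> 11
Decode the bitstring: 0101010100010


Decoding step by step:
Bits 0 -> E
Bits 10 -> G
Bits 10 -> G
Bits 10 -> G
Bits 10 -> G
Bits 0 -> E
Bits 0 -> E
Bits 10 -> G


Decoded message: EGGGGEEG


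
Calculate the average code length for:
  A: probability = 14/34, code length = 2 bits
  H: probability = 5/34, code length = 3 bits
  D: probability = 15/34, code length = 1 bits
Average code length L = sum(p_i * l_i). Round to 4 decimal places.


Weighted contributions p_i * l_i:
  A: (14/34) * 2 = 28/34
  H: (5/34) * 3 = 15/34
  D: (15/34) * 1 = 15/34
Sum = (28 + 15 + 15)/34 = 58/34

L = 58/34 = 1.7059 bits/symbol


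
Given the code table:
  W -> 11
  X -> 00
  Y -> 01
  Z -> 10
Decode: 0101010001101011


Decoding:
01 -> Y
01 -> Y
01 -> Y
00 -> X
01 -> Y
10 -> Z
10 -> Z
11 -> W


Result: YYYXYZZW


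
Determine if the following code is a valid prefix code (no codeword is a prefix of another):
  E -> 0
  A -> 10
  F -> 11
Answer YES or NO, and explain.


Checking each pair (does one codeword prefix another?):
  E='0' vs A='10': no prefix
  E='0' vs F='11': no prefix
  A='10' vs E='0': no prefix
  A='10' vs F='11': no prefix
  F='11' vs E='0': no prefix
  F='11' vs A='10': no prefix
No violation found over all pairs.

YES -- this is a valid prefix code. No codeword is a prefix of any other codeword.


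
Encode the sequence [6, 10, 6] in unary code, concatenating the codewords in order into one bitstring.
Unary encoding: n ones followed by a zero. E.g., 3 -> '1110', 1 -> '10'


Encode each number as n ones followed by a terminating 0:
  6 -> 1111110 (7 bits)
  10 -> 11111111110 (11 bits)
  6 -> 1111110 (7 bits)
Total length = 7 + 11 + 7 = 25 bits.

Unary([6, 10, 6]) = 1111110111111111101111110 (25 bits)


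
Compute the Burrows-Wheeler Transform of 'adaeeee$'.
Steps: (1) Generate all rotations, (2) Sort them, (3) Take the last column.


Rotations (sorted):
  0: $adaeeee -> last char: e
  1: adaeeee$ -> last char: $
  2: aeeee$ad -> last char: d
  3: daeeee$a -> last char: a
  4: e$adaeee -> last char: e
  5: ee$adaee -> last char: e
  6: eee$adae -> last char: e
  7: eeee$ada -> last char: a


BWT = e$daeeea


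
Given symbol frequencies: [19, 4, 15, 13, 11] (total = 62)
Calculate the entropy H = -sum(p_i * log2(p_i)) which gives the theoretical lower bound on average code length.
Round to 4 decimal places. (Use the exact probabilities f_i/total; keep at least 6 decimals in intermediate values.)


Per-symbol terms -p_i * log2(p_i) with p_i = f_i/62:
  p = 19/62 = 0.306452: log2(p) = -1.706269, -p*log2(p) = 0.522889
  p = 4/62 = 0.064516: log2(p) = -3.954196, -p*log2(p) = 0.255109
  p = 15/62 = 0.241935: log2(p) = -2.047306, -p*log2(p) = 0.495316
  p = 13/62 = 0.209677: log2(p) = -2.253757, -p*log2(p) = 0.472562
  p = 11/62 = 0.177419: log2(p) = -2.494765, -p*log2(p) = 0.442620
H = 0.522889 + 0.255109 + 0.495316 + 0.472562 + 0.442620 = 2.188496

H = 2.1885 bits/symbol


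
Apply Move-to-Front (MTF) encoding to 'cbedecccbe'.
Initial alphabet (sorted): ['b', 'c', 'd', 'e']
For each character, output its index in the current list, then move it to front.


MTF encoding:
'c': index 1 in ['b', 'c', 'd', 'e'] -> ['c', 'b', 'd', 'e']
'b': index 1 in ['c', 'b', 'd', 'e'] -> ['b', 'c', 'd', 'e']
'e': index 3 in ['b', 'c', 'd', 'e'] -> ['e', 'b', 'c', 'd']
'd': index 3 in ['e', 'b', 'c', 'd'] -> ['d', 'e', 'b', 'c']
'e': index 1 in ['d', 'e', 'b', 'c'] -> ['e', 'd', 'b', 'c']
'c': index 3 in ['e', 'd', 'b', 'c'] -> ['c', 'e', 'd', 'b']
'c': index 0 in ['c', 'e', 'd', 'b'] -> ['c', 'e', 'd', 'b']
'c': index 0 in ['c', 'e', 'd', 'b'] -> ['c', 'e', 'd', 'b']
'b': index 3 in ['c', 'e', 'd', 'b'] -> ['b', 'c', 'e', 'd']
'e': index 2 in ['b', 'c', 'e', 'd'] -> ['e', 'b', 'c', 'd']


Output: [1, 1, 3, 3, 1, 3, 0, 0, 3, 2]


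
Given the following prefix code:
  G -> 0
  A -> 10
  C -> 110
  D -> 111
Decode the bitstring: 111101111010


Decoding step by step:
Bits 111 -> D
Bits 10 -> A
Bits 111 -> D
Bits 10 -> A
Bits 10 -> A


Decoded message: DADAA


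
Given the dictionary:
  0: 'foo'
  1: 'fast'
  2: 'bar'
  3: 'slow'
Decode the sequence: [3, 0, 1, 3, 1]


Look up each index in the dictionary:
  3 -> 'slow'
  0 -> 'foo'
  1 -> 'fast'
  3 -> 'slow'
  1 -> 'fast'

Decoded: "slow foo fast slow fast"


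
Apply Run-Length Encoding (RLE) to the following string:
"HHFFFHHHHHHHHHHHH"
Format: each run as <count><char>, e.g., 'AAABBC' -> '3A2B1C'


Scanning runs left to right:
  i=0: run of 'H' x 2 -> '2H'
  i=2: run of 'F' x 3 -> '3F'
  i=5: run of 'H' x 12 -> '12H'

RLE = 2H3F12H


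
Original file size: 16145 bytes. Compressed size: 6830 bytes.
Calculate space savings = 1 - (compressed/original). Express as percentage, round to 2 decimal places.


ratio = compressed/original = 6830/16145 = 0.423041
savings = 1 - ratio = 1 - 0.423041 = 0.576959
as a percentage: 0.576959 * 100 = 57.7%

Space savings = 1 - 6830/16145 = 57.7%


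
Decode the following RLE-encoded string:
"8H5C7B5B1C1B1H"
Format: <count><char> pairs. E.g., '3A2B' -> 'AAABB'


Expanding each <count><char> pair:
  8H -> 'HHHHHHHH'
  5C -> 'CCCCC'
  7B -> 'BBBBBBB'
  5B -> 'BBBBB'
  1C -> 'C'
  1B -> 'B'
  1H -> 'H'

Decoded = HHHHHHHHCCCCCBBBBBBBBBBBBCBH


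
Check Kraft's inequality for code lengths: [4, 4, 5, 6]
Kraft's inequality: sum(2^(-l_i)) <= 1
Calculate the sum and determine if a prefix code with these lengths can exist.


Sum = 2^(-4) + 2^(-4) + 2^(-5) + 2^(-6)
    = 0.0625 + 0.0625 + 0.03125 + 0.015625
    = 11/64 = 0.171875
Since 0.171875 <= 1, Kraft's inequality IS satisfied.
A prefix code with these lengths CAN exist.

Kraft sum = 0.171875. Satisfied.


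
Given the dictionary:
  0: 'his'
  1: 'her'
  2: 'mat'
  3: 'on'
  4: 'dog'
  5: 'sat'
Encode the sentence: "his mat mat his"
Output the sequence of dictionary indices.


Look up each word in the dictionary:
  'his' -> 0
  'mat' -> 2
  'mat' -> 2
  'his' -> 0

Encoded: [0, 2, 2, 0]


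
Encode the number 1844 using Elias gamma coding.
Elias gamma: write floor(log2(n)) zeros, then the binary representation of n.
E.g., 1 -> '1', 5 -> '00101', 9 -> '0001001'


num_bits = floor(log2(1844)) + 1 = 11
leading_zeros = num_bits - 1 = 10
binary(1844) = 11100110100

Elias gamma(1844) = '0000000000' + '11100110100' = 000000000011100110100 (21 bits)


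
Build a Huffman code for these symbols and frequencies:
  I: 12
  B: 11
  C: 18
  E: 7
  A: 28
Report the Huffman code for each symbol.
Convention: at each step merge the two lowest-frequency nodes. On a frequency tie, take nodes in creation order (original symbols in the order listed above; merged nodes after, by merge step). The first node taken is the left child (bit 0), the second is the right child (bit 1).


Huffman tree construction:
Step 1: Merge E(7) + B(11) = 18
Step 2: Merge I(12) + C(18) = 30
Step 3: Merge (E+B)(18) + A(28) = 46
Step 4: Merge (I+C)(30) + ((E+B)+A)(46) = 76
Read each symbol's code off the tree from the root (left child = 0, right child = 1).

Codes:
  I: 00 (length 2)
  B: 101 (length 3)
  C: 01 (length 2)
  E: 100 (length 3)
  A: 11 (length 2)
Average code length: 170/76 = 2.2368 bits/symbol


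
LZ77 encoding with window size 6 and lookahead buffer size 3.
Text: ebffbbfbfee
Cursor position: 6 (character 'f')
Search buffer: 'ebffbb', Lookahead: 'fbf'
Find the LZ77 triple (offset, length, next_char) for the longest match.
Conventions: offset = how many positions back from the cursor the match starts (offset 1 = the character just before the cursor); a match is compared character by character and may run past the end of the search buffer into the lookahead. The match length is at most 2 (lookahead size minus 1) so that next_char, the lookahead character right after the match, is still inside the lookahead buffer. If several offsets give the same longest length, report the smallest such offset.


Try each offset into the search buffer:
  offset=1 (pos 5, char 'b'): match length 0
  offset=2 (pos 4, char 'b'): match length 0
  offset=3 (pos 3, char 'f'): match length 2
  offset=4 (pos 2, char 'f'): match length 1
  offset=5 (pos 1, char 'b'): match length 0
  offset=6 (pos 0, char 'e'): match length 0
Longest match has length 2 at offset 3.
next_char = character at position 6 + 2 = 8 -> 'f'

Best match: offset=3, length=2 (matching 'fb' starting at position 3)
LZ77 triple: (3, 2, 'f')


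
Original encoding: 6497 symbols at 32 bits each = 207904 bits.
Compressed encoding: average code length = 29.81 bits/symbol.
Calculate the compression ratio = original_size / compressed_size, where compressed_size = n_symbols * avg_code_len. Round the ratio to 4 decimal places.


original_size = n_symbols * orig_bits = 6497 * 32 = 207904 bits
compressed_size = n_symbols * avg_code_len = 6497 * 29.81 = 193675.57 bits
ratio = original_size / compressed_size = 207904 / 193675.57 = 1.0735

Compression ratio = 1.0735


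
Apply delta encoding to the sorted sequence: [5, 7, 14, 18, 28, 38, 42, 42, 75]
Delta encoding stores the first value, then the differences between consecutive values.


First value: 5
Deltas:
  7 - 5 = 2
  14 - 7 = 7
  18 - 14 = 4
  28 - 18 = 10
  38 - 28 = 10
  42 - 38 = 4
  42 - 42 = 0
  75 - 42 = 33


Delta encoded: [5, 2, 7, 4, 10, 10, 4, 0, 33]


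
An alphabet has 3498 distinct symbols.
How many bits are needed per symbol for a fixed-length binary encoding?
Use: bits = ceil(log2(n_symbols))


log2(3498) = 11.7723
Bracket: 2^11 = 2048 < 3498 <= 2^12 = 4096
So ceil(log2(3498)) = 12

bits = ceil(log2(3498)) = ceil(11.7723) = 12 bits


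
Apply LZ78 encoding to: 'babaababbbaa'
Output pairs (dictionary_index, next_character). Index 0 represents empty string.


LZ78 encoding steps:
Dictionary: {0: ''}
Step 1: w='' (idx 0), next='b' -> output (0, 'b'), add 'b' as idx 1
Step 2: w='' (idx 0), next='a' -> output (0, 'a'), add 'a' as idx 2
Step 3: w='b' (idx 1), next='a' -> output (1, 'a'), add 'ba' as idx 3
Step 4: w='a' (idx 2), next='b' -> output (2, 'b'), add 'ab' as idx 4
Step 5: w='ab' (idx 4), next='b' -> output (4, 'b'), add 'abb' as idx 5
Step 6: w='ba' (idx 3), next='a' -> output (3, 'a'), add 'baa' as idx 6


Encoded: [(0, 'b'), (0, 'a'), (1, 'a'), (2, 'b'), (4, 'b'), (3, 'a')]


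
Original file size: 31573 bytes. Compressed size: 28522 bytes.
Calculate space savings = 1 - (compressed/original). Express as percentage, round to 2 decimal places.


ratio = compressed/original = 28522/31573 = 0.903367
savings = 1 - ratio = 1 - 0.903367 = 0.096633
as a percentage: 0.096633 * 100 = 9.66%

Space savings = 1 - 28522/31573 = 9.66%


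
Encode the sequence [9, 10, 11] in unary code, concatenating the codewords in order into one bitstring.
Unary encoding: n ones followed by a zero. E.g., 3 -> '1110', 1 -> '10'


Encode each number as n ones followed by a terminating 0:
  9 -> 1111111110 (10 bits)
  10 -> 11111111110 (11 bits)
  11 -> 111111111110 (12 bits)
Total length = 10 + 11 + 12 = 33 bits.

Unary([9, 10, 11]) = 111111111011111111110111111111110 (33 bits)
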